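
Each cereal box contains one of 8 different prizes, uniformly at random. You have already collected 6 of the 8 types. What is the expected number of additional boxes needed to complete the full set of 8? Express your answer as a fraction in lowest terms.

Starting from 6 distinct types, each trial gives a new one with probability (8−i)/8 when i types are held, so the wait for the next new type is 8/(8−i).
E = 8/2 + 8/1 = 12.

12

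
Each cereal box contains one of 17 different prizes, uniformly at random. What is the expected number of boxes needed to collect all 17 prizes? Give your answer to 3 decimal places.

58.472

After i distinct types are collected, each trial gives a new one with probability (17−i)/17, so the expected wait for the next new type is 17/(17−i).
E = 17/17 + 17/16 + 17/15 + 17/14 + 17/13 + 17/12 + 17/11 + 17/10 + 17/9 + 17/8 + 17/7 + 17/6 + 17/5 + 17/4 + 17/3 + 17/2 + 17/1 = 42142223/720720 ≈ 58.472.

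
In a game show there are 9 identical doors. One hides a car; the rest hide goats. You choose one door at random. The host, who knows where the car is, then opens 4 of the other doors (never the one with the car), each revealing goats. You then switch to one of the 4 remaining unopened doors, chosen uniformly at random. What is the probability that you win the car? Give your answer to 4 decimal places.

0.2222

Your original door holds the car with probability 1/9, so the other 8 collectively hold it with probability 8/9.
The host can always find 4 empty doors to open, so the reveals don't change that 8/9; it is now spread over the 4 remaining unopened doors.
P(win by switching) = (8/9) · (1/4) = 2/9 ≈ 0.2222.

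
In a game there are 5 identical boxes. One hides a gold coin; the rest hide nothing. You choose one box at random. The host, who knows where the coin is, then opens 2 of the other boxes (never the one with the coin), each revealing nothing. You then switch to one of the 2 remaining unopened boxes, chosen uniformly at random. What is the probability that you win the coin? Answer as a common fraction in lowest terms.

2/5

Your original box holds the coin with probability 1/5, so the other 4 collectively hold it with probability 4/5.
The host can always find 2 empty boxes to open, so the reveals don't change that 4/5; it is now spread over the 2 remaining unopened boxes.
P(win by switching) = (4/5) · (1/2) = 2/5.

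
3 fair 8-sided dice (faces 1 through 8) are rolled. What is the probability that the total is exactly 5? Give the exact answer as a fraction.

3/256

There are 8^3 = 512 equally likely outcomes.
The number of ordered 3-tuples from {1,…,8} summing to 5 is 6.
P(sum = 5) = 6/512 = 3/256.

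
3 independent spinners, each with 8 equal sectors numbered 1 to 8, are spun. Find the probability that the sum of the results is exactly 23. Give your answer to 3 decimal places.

0.006

There are 8^3 = 512 equally likely outcomes.
The number of ordered 3-tuples from {1,…,8} summing to 23 is 3.
P(sum = 23) = 3/512 ≈ 0.006.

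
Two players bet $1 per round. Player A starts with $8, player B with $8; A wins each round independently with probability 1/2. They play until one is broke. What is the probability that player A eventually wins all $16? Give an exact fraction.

1/2

With a fair step, P(i) = ½P(i−1) + ½P(i+1) with P(0)=0, P(16)=1 has the linear solution P(i) = i/16.
P(8) = 8/16 = 1/2.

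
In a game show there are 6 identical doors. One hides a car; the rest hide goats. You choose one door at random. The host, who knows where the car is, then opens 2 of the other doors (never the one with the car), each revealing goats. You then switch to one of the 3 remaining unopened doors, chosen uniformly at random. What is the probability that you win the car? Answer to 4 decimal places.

0.2778

Your original door holds the car with probability 1/6, so the other 5 collectively hold it with probability 5/6.
The host can always find 2 empty doors to open, so the reveals don't change that 5/6; it is now spread over the 3 remaining unopened doors.
P(win by switching) = (5/6) · (1/3) = 5/18 ≈ 0.2778.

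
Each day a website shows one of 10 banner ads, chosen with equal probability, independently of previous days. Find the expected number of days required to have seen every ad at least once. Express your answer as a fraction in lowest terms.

After i distinct types are collected, each trial gives a new one with probability (10−i)/10, so the expected wait for the next new type is 10/(10−i).
E = 10/10 + 10/9 + 10/8 + 10/7 + 10/6 + 10/5 + 10/4 + 10/3 + 10/2 + 10/1 = 7381/252.

7381/252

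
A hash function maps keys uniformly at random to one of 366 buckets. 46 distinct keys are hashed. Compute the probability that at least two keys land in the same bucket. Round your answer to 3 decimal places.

It's easier to compute the probability that all 46 are distinct.
P(all distinct) = 366/366 · 365/366 · ··· · 321/366 ≈ 0.052.
So the probability of at least one match is 1 − 0.052 = 0.948.

0.948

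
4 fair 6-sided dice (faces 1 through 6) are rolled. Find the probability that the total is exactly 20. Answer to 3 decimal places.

There are 6^4 = 1296 equally likely outcomes.
The number of ordered 4-tuples from {1,…,6} summing to 20 is 35.
P(sum = 20) = 35/1296 ≈ 0.027.

0.027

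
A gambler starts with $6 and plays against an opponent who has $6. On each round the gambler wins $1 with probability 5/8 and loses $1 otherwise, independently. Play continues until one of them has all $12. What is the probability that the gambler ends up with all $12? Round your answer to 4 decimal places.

Let r = q/p = (3/8)/(5/8) = 3/5. The recurrence P(i) = p·P(i+1) + q·P(i−1) with P(0)=0, P(12)=1 gives P(i) = (1 − r^i)/(1 − r^12).
P(6) = (1 − (3/5)^6) / (1 − (3/5)^12) = 15625/16354 ≈ 0.9554.

0.9554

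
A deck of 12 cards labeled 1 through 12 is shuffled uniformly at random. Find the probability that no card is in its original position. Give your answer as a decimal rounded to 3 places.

0.368

This is the derangement probability: permutations of 12 with no fixed point.
D(12) = 12! · (1 − 1/1! + 1/2! − ··· + (−1)^12/12!) = 176214841.
P = 176214841/479001600 = 16019531/43545600 ≈ 0.368.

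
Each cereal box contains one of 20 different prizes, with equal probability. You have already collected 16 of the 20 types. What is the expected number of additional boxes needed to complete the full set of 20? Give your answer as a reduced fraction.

125/3

Starting from 16 distinct types, each trial gives a new one with probability (20−i)/20 when i types are held, so the wait for the next new type is 20/(20−i).
E = 20/4 + 20/3 + 20/2 + 20/1 = 125/3.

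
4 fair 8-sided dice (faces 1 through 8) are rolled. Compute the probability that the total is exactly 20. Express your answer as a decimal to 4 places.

0.0769

There are 8^4 = 4096 equally likely outcomes.
The number of ordered 4-tuples from {1,…,8} summing to 20 is 315.
P(sum = 20) = 315/4096 ≈ 0.0769.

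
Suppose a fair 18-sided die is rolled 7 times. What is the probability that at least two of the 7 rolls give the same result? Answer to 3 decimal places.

0.738

P(all 7 different) = 18/18 · 17/18 · ··· · 12/18 ≈ 0.262.
P(at least two equal) = 1 − 0.262 = 0.738.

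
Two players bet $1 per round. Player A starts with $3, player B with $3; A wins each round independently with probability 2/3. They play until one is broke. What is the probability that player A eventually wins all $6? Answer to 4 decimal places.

Let r = q/p = (1/3)/(2/3) = 1/2. The recurrence P(i) = p·P(i+1) + q·P(i−1) with P(0)=0, P(6)=1 gives P(i) = (1 − r^i)/(1 − r^6).
P(3) = (1 − (1/2)^3) / (1 − (1/2)^6) = 8/9 ≈ 0.8889.

0.8889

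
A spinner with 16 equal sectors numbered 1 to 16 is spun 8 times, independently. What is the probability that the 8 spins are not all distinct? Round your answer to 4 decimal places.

P(all 8 different) = 16/16 · 15/16 · ··· · 9/16 ≈ 0.1208.
P(at least two equal) = 1 − 0.1208 = 0.8792.

0.8792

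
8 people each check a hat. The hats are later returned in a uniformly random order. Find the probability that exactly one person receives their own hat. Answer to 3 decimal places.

0.368

Choose which one is fixed: C(8,1) = 8 ways.
The remaining 7 must have no fixed point: D(7) = 1854.
P = 8·1854/40320 = 103/280 ≈ 0.368.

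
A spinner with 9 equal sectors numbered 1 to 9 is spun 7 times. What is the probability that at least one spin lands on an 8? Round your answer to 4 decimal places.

0.5615

P(no spin lands on an 8) = (8/9)^7 ≈ 0.4385.
P(at least one) = 1 − 0.4385 = 0.5615.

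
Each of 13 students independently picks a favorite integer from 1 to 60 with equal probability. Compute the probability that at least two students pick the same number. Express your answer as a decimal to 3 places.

0.754

It's easier to compute the probability that all 13 are distinct.
P(all distinct) = 60/60 · 59/60 · ··· · 48/60 ≈ 0.246.
So the probability of at least one match is 1 − 0.246 = 0.754.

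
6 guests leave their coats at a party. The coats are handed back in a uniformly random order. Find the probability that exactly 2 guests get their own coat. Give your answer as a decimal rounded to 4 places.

0.1875

Choose which 2 of the 6 are fixed: C(6,2) = 15 ways.
The remaining 4 must have no fixed point: D(4) = 9.
P = 15·9/720 = 3/16 ≈ 0.1875.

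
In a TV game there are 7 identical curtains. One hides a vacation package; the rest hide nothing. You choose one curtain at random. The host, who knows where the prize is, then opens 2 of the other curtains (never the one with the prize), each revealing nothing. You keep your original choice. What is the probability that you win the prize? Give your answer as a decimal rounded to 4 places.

The host can always open 2 empty curtains regardless of your choice, so the reveals give no information about your original curtain.
P(win by staying) = 1/7 ≈ 0.1429.

0.1429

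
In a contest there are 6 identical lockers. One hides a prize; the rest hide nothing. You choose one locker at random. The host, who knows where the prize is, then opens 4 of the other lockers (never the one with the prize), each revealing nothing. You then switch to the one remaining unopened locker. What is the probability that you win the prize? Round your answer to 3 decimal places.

0.833

Your original locker holds the prize with probability 1/6, so the other 5 collectively hold it with probability 5/6.
The host can always find 4 empty lockers to open, so the reveals don't change that 5/6; it is now spread over the 1 remaining unopened locker.
P(win by switching) = (5/6) · (1/1) = 5/6 ≈ 0.833.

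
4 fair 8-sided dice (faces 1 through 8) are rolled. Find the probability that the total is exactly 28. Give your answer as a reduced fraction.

35/4096

There are 8^4 = 4096 equally likely outcomes.
The number of ordered 4-tuples from {1,…,8} summing to 28 is 35.
P(sum = 28) = 35/4096.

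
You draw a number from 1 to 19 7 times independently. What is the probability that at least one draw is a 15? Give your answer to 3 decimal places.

0.315

P(no draw is a 15) = (18/19)^7 ≈ 0.685.
P(at least one) = 1 − 0.685 = 0.315.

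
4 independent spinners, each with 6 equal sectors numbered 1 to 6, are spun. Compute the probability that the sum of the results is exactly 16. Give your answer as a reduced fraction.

There are 6^4 = 1296 equally likely outcomes.
The number of ordered 4-tuples from {1,…,6} summing to 16 is 125.
P(sum = 16) = 125/1296.

125/1296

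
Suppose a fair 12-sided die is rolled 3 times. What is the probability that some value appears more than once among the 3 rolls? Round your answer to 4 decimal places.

P(all 3 different) = 12/12 · 11/12 · ··· · 10/12 ≈ 0.7639.
P(at least two equal) = 1 − 0.7639 = 0.2361.

0.2361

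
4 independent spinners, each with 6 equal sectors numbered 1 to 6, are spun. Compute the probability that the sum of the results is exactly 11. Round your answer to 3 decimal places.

0.080

There are 6^4 = 1296 equally likely outcomes.
The number of ordered 4-tuples from {1,…,6} summing to 11 is 104.
P(sum = 11) = 104/1296 = 13/162 ≈ 0.080.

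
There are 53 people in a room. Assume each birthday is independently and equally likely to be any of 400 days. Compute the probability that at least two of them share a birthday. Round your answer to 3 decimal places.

It's easier to compute the probability that all 53 are distinct.
P(all distinct) = 400/400 · 399/400 · ··· · 348/400 ≈ 0.027.
So the probability of at least one match is 1 − 0.027 = 0.973.

0.973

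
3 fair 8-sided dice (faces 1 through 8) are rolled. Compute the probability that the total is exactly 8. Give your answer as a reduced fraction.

21/512

There are 8^3 = 512 equally likely outcomes.
The number of ordered 3-tuples from {1,…,8} summing to 8 is 21.
P(sum = 8) = 21/512.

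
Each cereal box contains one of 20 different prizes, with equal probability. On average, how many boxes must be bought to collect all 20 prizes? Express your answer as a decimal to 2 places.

After i distinct types are collected, each trial gives a new one with probability (20−i)/20, so the expected wait for the next new type is 20/(20−i).
E = 20/20 + 20/19 + 20/18 + 20/17 + 20/16 + 20/15 + 20/14 + 20/13 + 20/12 + 20/11 + 20/10 + 20/9 + 20/8 + 20/7 + 20/6 + 20/5 + 20/4 + 20/3 + 20/2 + 20/1 = 279175675/3879876 ≈ 71.95.

71.95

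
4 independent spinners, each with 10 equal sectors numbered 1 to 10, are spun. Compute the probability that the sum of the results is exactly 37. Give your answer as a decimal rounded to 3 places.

There are 10^4 = 10000 equally likely outcomes.
The number of ordered 4-tuples from {1,…,10} summing to 37 is 20.
P(sum = 37) = 20/10000 = 1/500 ≈ 0.002.

0.002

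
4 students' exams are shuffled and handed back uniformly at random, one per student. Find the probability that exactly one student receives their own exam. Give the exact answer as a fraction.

Choose which one is fixed: C(4,1) = 4 ways.
The remaining 3 must have no fixed point: D(3) = 2.
P = 4·2/24 = 1/3.

1/3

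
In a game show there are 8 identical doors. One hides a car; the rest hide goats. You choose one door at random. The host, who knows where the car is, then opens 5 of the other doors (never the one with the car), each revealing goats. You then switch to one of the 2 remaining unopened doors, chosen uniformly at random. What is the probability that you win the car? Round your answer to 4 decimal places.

Your original door holds the car with probability 1/8, so the other 7 collectively hold it with probability 7/8.
The host can always find 5 empty doors to open, so the reveals don't change that 7/8; it is now spread over the 2 remaining unopened doors.
P(win by switching) = (7/8) · (1/2) = 7/16 ≈ 0.4375.

0.4375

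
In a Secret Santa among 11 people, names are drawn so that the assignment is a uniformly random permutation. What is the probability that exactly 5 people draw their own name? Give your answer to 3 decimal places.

Choose which 5 of the 11 are fixed: C(11,5) = 462 ways.
The remaining 6 must have no fixed point: D(6) = 265.
P = 462·265/39916800 = 53/17280 ≈ 0.003.

0.003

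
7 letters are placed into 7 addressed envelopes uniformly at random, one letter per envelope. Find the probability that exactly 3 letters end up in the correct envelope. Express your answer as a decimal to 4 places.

Choose which 3 of the 7 are fixed: C(7,3) = 35 ways.
The remaining 4 must have no fixed point: D(4) = 9.
P = 35·9/5040 = 1/16 ≈ 0.0625.

0.0625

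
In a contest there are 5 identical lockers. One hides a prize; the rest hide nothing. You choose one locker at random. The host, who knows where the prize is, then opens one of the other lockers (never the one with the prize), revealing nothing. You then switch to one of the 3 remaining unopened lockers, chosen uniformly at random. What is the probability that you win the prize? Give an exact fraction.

4/15

Your original locker holds the prize with probability 1/5, so the other 4 collectively hold it with probability 4/5.
The host can always find an empty locker to open, so this doesn't change that 4/5; it is now spread over the 3 remaining unopened lockers.
P(win by switching) = (4/5) · (1/3) = 4/15.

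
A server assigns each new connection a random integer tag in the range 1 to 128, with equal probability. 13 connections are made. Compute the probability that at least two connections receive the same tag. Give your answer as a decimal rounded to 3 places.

It's easier to compute the probability that all 13 are distinct.
P(all distinct) = 128/128 · 127/128 · ··· · 116/128 ≈ 0.532.
So the probability of at least one match is 1 − 0.532 = 0.468.

0.468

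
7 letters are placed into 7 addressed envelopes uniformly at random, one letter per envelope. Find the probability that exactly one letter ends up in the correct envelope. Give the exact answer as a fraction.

Choose which one is fixed: C(7,1) = 7 ways.
The remaining 6 must have no fixed point: D(6) = 265.
P = 7·265/5040 = 53/144.

53/144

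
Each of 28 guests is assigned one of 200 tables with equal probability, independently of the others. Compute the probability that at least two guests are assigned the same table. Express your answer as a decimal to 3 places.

It's easier to compute the probability that all 28 are distinct.
P(all distinct) = 200/200 · 199/200 · ··· · 173/200 ≈ 0.138.
So the probability of at least one match is 1 − 0.138 = 0.862.

0.862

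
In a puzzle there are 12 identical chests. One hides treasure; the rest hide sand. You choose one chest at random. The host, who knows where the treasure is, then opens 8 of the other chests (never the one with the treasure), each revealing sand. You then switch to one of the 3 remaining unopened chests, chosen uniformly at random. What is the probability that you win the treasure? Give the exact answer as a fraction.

Your original chest holds the treasure with probability 1/12, so the other 11 collectively hold it with probability 11/12.
The host can always find 8 empty chests to open, so the reveals don't change that 11/12; it is now spread over the 3 remaining unopened chests.
P(win by switching) = (11/12) · (1/3) = 11/36.

11/36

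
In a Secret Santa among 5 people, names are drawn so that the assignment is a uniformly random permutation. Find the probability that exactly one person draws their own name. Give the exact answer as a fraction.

3/8

Choose which one is fixed: C(5,1) = 5 ways.
The remaining 4 must have no fixed point: D(4) = 9.
P = 5·9/120 = 3/8.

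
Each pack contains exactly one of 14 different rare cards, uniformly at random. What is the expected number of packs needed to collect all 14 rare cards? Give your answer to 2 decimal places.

After i distinct types are collected, each trial gives a new one with probability (14−i)/14, so the expected wait for the next new type is 14/(14−i).
E = 14/14 + 14/13 + 14/12 + 14/11 + 14/10 + 14/9 + 14/8 + 14/7 + 14/6 + 14/5 + 14/4 + 14/3 + 14/2 + 14/1 = 1171733/25740 ≈ 45.52.

45.52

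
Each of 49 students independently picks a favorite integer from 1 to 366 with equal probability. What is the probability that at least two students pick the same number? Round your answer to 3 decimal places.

It's easier to compute the probability that all 49 are distinct.
P(all distinct) = 366/366 · 365/366 · ··· · 318/366 ≈ 0.035.
So the probability of at least one match is 1 − 0.035 = 0.965.

0.965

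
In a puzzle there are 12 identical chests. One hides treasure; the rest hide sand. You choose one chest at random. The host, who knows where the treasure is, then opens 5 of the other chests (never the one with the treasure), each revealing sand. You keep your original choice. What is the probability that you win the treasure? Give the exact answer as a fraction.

1/12

The host can always open 5 empty chests regardless of your choice, so the reveals give no information about your original chest.
P(win by staying) = 1/12.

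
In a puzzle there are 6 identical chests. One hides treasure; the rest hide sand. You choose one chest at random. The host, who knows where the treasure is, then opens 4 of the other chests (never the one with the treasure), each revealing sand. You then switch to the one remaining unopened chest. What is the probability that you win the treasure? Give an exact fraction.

Your original chest holds the treasure with probability 1/6, so the other 5 collectively hold it with probability 5/6.
The host can always find 4 empty chests to open, so the reveals don't change that 5/6; it is now spread over the 1 remaining unopened chest.
P(win by switching) = (5/6) · (1/1) = 5/6.

5/6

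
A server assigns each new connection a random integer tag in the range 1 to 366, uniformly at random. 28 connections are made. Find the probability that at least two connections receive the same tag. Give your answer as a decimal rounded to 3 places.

0.653

It's easier to compute the probability that all 28 are distinct.
P(all distinct) = 366/366 · 365/366 · ··· · 339/366 ≈ 0.347.
So the probability of at least one match is 1 − 0.347 = 0.653.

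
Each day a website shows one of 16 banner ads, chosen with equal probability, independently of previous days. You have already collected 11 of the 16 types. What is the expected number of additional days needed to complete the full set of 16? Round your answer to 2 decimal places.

36.53

Starting from 11 distinct types, each trial gives a new one with probability (16−i)/16 when i types are held, so the wait for the next new type is 16/(16−i).
E = 16/5 + 16/4 + 16/3 + 16/2 + 16/1 = 548/15 ≈ 36.53.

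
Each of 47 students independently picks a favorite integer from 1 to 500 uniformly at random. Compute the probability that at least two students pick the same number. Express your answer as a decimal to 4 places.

0.8927

It's easier to compute the probability that all 47 are distinct.
P(all distinct) = 500/500 · 499/500 · ··· · 454/500 ≈ 0.1073.
So the probability of at least one match is 1 − 0.1073 = 0.8927.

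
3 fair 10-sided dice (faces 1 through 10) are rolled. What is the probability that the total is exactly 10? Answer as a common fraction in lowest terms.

There are 10^3 = 1000 equally likely outcomes.
The number of ordered 3-tuples from {1,…,10} summing to 10 is 36.
P(sum = 10) = 36/1000 = 9/250.

9/250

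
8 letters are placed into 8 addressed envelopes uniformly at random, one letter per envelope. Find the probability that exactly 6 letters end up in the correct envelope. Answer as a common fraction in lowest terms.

Choose which 6 of the 8 are fixed: C(8,6) = 28 ways.
The remaining 2 must have no fixed point: D(2) = 1.
P = 28·1/40320 = 1/1440.

1/1440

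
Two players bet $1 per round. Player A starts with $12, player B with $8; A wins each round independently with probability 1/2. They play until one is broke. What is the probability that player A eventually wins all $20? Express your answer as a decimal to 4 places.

0.6000

With a fair step, P(i) = ½P(i−1) + ½P(i+1) with P(0)=0, P(20)=1 has the linear solution P(i) = i/20.
P(12) = 12/20 = 3/5 ≈ 0.6000.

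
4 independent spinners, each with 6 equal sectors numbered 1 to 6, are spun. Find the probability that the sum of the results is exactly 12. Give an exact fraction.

125/1296

There are 6^4 = 1296 equally likely outcomes.
The number of ordered 4-tuples from {1,…,6} summing to 12 is 125.
P(sum = 12) = 125/1296.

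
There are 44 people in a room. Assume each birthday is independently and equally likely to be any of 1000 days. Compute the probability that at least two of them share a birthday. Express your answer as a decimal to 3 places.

It's easier to compute the probability that all 44 are distinct.
P(all distinct) = 1000/1000 · 999/1000 · ··· · 957/1000 ≈ 0.383.
So the probability of at least one match is 1 − 0.383 = 0.617.

0.617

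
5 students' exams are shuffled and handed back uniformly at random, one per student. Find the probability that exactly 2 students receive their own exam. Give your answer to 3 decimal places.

0.167

Choose which 2 of the 5 are fixed: C(5,2) = 10 ways.
The remaining 3 must have no fixed point: D(3) = 2.
P = 10·2/120 = 1/6 ≈ 0.167.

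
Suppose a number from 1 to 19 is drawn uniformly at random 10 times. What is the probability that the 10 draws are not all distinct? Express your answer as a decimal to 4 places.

0.9453

P(all 10 different) = 19/19 · 18/19 · ··· · 10/19 ≈ 0.0547.
P(at least two equal) = 1 − 0.0547 = 0.9453.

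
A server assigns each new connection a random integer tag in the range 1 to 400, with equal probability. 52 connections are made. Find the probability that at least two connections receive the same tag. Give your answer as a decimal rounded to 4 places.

0.9688

It's easier to compute the probability that all 52 are distinct.
P(all distinct) = 400/400 · 399/400 · ··· · 349/400 ≈ 0.0312.
So the probability of at least one match is 1 − 0.0312 = 0.9688.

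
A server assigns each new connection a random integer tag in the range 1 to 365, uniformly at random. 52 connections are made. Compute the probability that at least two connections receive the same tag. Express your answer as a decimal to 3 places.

0.978

It's easier to compute the probability that all 52 are distinct.
P(all distinct) = 365/365 · 364/365 · ··· · 314/365 ≈ 0.022.
So the probability of at least one match is 1 − 0.022 = 0.978.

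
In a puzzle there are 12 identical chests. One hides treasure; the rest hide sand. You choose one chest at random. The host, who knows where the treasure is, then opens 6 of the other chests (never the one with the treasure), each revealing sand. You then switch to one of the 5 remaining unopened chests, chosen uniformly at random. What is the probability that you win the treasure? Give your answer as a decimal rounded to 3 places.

0.183

Your original chest holds the treasure with probability 1/12, so the other 11 collectively hold it with probability 11/12.
The host can always find 6 empty chests to open, so the reveals don't change that 11/12; it is now spread over the 5 remaining unopened chests.
P(win by switching) = (11/12) · (1/5) = 11/60 ≈ 0.183.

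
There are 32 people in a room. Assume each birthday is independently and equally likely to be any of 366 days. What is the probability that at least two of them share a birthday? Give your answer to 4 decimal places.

It's easier to compute the probability that all 32 are distinct.
P(all distinct) = 366/366 · 365/366 · ··· · 335/366 ≈ 0.2476.
So the probability of at least one match is 1 − 0.2476 = 0.7524.

0.7524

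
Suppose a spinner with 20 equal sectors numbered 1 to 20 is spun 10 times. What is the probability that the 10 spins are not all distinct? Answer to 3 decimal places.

0.935

P(all 10 different) = 20/20 · 19/20 · ··· · 11/20 ≈ 0.065.
P(at least two equal) = 1 − 0.065 = 0.935.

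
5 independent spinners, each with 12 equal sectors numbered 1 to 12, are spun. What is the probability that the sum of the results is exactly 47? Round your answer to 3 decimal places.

0.009

There are 12^5 = 248832 equally likely outcomes.
The number of ordered 5-tuples from {1,…,12} summing to 47 is 2355.
P(sum = 47) = 2355/248832 = 785/82944 ≈ 0.009.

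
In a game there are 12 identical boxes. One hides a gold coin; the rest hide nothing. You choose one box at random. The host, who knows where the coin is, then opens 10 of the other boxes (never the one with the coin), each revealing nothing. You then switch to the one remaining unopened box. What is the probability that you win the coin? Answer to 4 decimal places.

0.9167

Your original box holds the coin with probability 1/12, so the other 11 collectively hold it with probability 11/12.
The host can always find 10 empty boxes to open, so the reveals don't change that 11/12; it is now spread over the 1 remaining unopened box.
P(win by switching) = (11/12) · (1/1) = 11/12 ≈ 0.9167.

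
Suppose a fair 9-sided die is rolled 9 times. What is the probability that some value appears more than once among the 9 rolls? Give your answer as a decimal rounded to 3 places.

0.999

P(all 9 different) = 9/9 · 8/9 · ··· · 1/9 ≈ 0.001.
P(at least two equal) = 1 − 0.001 = 0.999.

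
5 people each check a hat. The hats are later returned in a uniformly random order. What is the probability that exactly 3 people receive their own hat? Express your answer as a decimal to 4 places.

Choose which 3 of the 5 are fixed: C(5,3) = 10 ways.
The remaining 2 must have no fixed point: D(2) = 1.
P = 10·1/120 = 1/12 ≈ 0.0833.

0.0833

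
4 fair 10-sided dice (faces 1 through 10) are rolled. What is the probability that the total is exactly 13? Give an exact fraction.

There are 10^4 = 10000 equally likely outcomes.
The number of ordered 4-tuples from {1,…,10} summing to 13 is 220.
P(sum = 13) = 220/10000 = 11/500.

11/500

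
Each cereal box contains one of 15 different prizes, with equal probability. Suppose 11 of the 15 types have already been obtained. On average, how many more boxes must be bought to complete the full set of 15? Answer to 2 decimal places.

31.25

Starting from 11 distinct types, each trial gives a new one with probability (15−i)/15 when i types are held, so the wait for the next new type is 15/(15−i).
E = 15/4 + 15/3 + 15/2 + 15/1 = 125/4 ≈ 31.25.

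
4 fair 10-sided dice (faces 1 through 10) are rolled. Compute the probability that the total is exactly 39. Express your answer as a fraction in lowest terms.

There are 10^4 = 10000 equally likely outcomes.
The number of ordered 4-tuples from {1,…,10} summing to 39 is 4.
P(sum = 39) = 4/10000 = 1/2500.

1/2500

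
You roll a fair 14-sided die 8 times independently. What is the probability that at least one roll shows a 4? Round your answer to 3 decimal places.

0.447

P(no roll shows a 4) = (13/14)^8 ≈ 0.553.
P(at least one) = 1 − 0.553 = 0.447.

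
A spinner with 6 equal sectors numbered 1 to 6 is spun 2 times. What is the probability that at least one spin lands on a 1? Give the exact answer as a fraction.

P(no spin lands on a 1) = (5/6)^2 = 25/36.
P(at least one) = 1 − 25/36 = 11/36.

11/36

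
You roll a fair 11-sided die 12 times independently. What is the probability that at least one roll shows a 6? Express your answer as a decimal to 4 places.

0.6814

P(no roll shows a 6) = (10/11)^12 ≈ 0.3186.
P(at least one) = 1 − 0.3186 = 0.6814.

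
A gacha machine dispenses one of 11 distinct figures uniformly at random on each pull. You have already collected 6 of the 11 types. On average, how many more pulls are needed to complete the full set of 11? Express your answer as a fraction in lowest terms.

Starting from 6 distinct types, each trial gives a new one with probability (11−i)/11 when i types are held, so the wait for the next new type is 11/(11−i).
E = 11/5 + 11/4 + 11/3 + 11/2 + 11/1 = 1507/60.

1507/60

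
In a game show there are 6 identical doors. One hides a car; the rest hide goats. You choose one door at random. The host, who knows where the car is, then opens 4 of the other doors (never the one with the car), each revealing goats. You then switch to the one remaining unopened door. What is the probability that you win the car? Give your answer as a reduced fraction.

5/6

Your original door holds the car with probability 1/6, so the other 5 collectively hold it with probability 5/6.
The host can always find 4 empty doors to open, so the reveals don't change that 5/6; it is now spread over the 1 remaining unopened door.
P(win by switching) = (5/6) · (1/1) = 5/6.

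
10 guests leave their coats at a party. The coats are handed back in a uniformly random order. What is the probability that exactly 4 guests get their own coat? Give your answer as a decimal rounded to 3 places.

Choose which 4 of the 10 are fixed: C(10,4) = 210 ways.
The remaining 6 must have no fixed point: D(6) = 265.
P = 210·265/3628800 = 53/3456 ≈ 0.015.

0.015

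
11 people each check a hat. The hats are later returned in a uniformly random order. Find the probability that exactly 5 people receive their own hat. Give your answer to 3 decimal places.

Choose which 5 of the 11 are fixed: C(11,5) = 462 ways.
The remaining 6 must have no fixed point: D(6) = 265.
P = 462·265/39916800 = 53/17280 ≈ 0.003.

0.003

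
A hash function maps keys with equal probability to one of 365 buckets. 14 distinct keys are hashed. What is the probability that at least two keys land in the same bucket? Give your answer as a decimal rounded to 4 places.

It's easier to compute the probability that all 14 are distinct.
P(all distinct) = 365/365 · 364/365 · ··· · 352/365 ≈ 0.7769.
So the probability of at least one match is 1 − 0.7769 = 0.2231.

0.2231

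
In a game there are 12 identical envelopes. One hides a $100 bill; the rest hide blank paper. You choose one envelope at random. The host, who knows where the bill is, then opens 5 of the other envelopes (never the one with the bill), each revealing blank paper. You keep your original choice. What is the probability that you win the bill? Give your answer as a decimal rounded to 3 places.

0.083

The host can always open 5 empty envelopes regardless of your choice, so the reveals give no information about your original envelope.
P(win by staying) = 1/12 ≈ 0.083.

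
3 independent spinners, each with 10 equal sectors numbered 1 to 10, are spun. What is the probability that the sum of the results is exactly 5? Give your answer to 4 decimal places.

0.0060

There are 10^3 = 1000 equally likely outcomes.
The number of ordered 3-tuples from {1,…,10} summing to 5 is 6.
P(sum = 5) = 6/1000 = 3/500 ≈ 0.0060.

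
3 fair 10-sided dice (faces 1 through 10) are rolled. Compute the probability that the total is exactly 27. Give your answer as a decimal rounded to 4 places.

There are 10^3 = 1000 equally likely outcomes.
The number of ordered 3-tuples from {1,…,10} summing to 27 is 10.
P(sum = 27) = 10/1000 = 1/100 ≈ 0.0100.

0.0100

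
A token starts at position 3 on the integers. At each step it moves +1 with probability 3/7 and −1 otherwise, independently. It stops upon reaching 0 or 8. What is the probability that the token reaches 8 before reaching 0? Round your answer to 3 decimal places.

0.152

Let r = q/p = (4/7)/(3/7) = 4/3. The recurrence P(i) = p·P(i+1) + q·P(i−1) with P(0)=0, P(8)=1 gives P(i) = (1 − r^i)/(1 − r^8).
P(3) = (1 − (4/3)^3) / (1 − (4/3)^8) = 8991/58975 ≈ 0.152.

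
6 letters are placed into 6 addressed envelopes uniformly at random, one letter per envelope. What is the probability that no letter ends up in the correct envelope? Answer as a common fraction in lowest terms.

This is the derangement probability: permutations of 6 with no fixed point.
D(6) = 6! · (1 − 1/1! + 1/2! − ··· + (−1)^6/6!) = 265.
P = 265/720 = 53/144.

53/144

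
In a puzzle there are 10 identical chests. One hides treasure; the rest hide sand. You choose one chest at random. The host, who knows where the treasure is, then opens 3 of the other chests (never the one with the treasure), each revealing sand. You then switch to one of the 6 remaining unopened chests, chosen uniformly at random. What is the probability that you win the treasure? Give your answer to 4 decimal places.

0.1500

Your original chest holds the treasure with probability 1/10, so the other 9 collectively hold it with probability 9/10.
The host can always find 3 empty chests to open, so the reveals don't change that 9/10; it is now spread over the 6 remaining unopened chests.
P(win by switching) = (9/10) · (1/6) = 3/20 ≈ 0.1500.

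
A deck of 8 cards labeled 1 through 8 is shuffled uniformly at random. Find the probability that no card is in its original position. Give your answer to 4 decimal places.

This is the derangement probability: permutations of 8 with no fixed point.
D(8) = 8! · (1 − 1/1! + 1/2! − ··· + (−1)^8/8!) = 14833.
P = 14833/40320 = 2119/5760 ≈ 0.3679.

0.3679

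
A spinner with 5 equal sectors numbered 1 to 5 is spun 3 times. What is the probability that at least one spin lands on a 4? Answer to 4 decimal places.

0.4880

P(no spin lands on a 4) = (4/5)^3 ≈ 0.5120.
P(at least one) = 1 − 0.5120 = 0.4880.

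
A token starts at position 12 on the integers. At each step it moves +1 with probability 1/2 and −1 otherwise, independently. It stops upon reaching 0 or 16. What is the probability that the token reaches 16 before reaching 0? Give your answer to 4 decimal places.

With a fair step, P(i) = ½P(i−1) + ½P(i+1) with P(0)=0, P(16)=1 has the linear solution P(i) = i/16.
P(12) = 12/16 = 3/4 ≈ 0.7500.

0.7500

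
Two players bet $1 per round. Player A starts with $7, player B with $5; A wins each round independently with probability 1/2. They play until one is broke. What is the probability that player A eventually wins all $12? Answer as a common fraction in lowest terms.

7/12

With a fair step, P(i) = ½P(i−1) + ½P(i+1) with P(0)=0, P(12)=1 has the linear solution P(i) = i/12.
P(7) = 7/12.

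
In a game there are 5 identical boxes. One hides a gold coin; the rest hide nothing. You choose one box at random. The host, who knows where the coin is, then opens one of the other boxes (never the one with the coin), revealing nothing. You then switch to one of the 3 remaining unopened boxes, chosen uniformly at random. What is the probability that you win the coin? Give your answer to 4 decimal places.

0.2667

Your original box holds the coin with probability 1/5, so the other 4 collectively hold it with probability 4/5.
The host can always find an empty box to open, so this doesn't change that 4/5; it is now spread over the 3 remaining unopened boxes.
P(win by switching) = (4/5) · (1/3) = 4/15 ≈ 0.2667.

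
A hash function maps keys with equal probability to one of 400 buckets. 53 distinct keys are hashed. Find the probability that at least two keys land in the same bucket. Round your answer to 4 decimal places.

0.9729

It's easier to compute the probability that all 53 are distinct.
P(all distinct) = 400/400 · 399/400 · ··· · 348/400 ≈ 0.0271.
So the probability of at least one match is 1 − 0.0271 = 0.9729.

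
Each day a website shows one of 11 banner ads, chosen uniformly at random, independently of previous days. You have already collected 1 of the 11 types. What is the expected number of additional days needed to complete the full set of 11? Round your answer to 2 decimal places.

Starting from 1 distinct type, each trial gives a new one with probability (11−i)/11 when i types are held, so the wait for the next new type is 11/(11−i).
E = 11/10 + 11/9 + 11/8 + 11/7 + 11/6 + 11/5 + 11/4 + 11/3 + 11/2 + 11/1 = 81191/2520 ≈ 32.22.

32.22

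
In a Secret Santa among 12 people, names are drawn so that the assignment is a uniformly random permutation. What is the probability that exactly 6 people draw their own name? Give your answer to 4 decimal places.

0.0005

Choose which 6 of the 12 are fixed: C(12,6) = 924 ways.
The remaining 6 must have no fixed point: D(6) = 265.
P = 924·265/479001600 = 53/103680 ≈ 0.0005.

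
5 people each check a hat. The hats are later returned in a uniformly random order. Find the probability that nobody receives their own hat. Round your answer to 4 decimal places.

This is the derangement probability: permutations of 5 with no fixed point.
D(5) = 5! · (1 − 1/1! + 1/2! − ··· + (−1)^5/5!) = 44.
P = 44/120 = 11/30 ≈ 0.3667.

0.3667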